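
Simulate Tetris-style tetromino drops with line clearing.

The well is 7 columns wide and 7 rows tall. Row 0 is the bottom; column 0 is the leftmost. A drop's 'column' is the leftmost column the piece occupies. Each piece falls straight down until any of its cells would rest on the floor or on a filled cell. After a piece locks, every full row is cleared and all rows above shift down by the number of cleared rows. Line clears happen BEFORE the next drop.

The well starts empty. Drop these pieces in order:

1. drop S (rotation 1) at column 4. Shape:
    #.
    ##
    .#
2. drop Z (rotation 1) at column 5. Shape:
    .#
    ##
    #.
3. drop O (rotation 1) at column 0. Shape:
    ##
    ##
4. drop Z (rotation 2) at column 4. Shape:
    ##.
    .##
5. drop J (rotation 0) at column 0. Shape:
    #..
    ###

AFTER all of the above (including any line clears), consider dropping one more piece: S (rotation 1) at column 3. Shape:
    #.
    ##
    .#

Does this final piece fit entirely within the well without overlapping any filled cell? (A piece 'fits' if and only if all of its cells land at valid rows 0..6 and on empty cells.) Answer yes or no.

Drop 1: S rot1 at col 4 lands with bottom-row=0; cleared 0 line(s) (total 0); column heights now [0 0 0 0 3 2 0], max=3
Drop 2: Z rot1 at col 5 lands with bottom-row=2; cleared 0 line(s) (total 0); column heights now [0 0 0 0 3 4 5], max=5
Drop 3: O rot1 at col 0 lands with bottom-row=0; cleared 0 line(s) (total 0); column heights now [2 2 0 0 3 4 5], max=5
Drop 4: Z rot2 at col 4 lands with bottom-row=5; cleared 0 line(s) (total 0); column heights now [2 2 0 0 7 7 6], max=7
Drop 5: J rot0 at col 0 lands with bottom-row=2; cleared 0 line(s) (total 0); column heights now [4 3 3 0 7 7 6], max=7
Test piece S rot1 at col 3 (width 2): heights before test = [4 3 3 0 7 7 6]; fits = False

Answer: no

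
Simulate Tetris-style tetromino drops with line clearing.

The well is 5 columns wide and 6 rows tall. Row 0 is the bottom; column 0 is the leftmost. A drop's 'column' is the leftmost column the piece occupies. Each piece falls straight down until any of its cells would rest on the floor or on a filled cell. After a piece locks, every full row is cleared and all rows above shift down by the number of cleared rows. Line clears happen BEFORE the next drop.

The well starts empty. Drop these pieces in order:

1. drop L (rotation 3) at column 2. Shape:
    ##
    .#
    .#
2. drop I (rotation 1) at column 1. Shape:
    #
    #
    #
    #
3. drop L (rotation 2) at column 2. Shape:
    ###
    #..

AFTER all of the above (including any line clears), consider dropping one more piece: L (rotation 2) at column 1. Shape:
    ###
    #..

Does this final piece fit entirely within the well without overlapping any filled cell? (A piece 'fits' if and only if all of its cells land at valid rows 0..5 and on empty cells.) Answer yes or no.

Drop 1: L rot3 at col 2 lands with bottom-row=0; cleared 0 line(s) (total 0); column heights now [0 0 3 3 0], max=3
Drop 2: I rot1 at col 1 lands with bottom-row=0; cleared 0 line(s) (total 0); column heights now [0 4 3 3 0], max=4
Drop 3: L rot2 at col 2 lands with bottom-row=3; cleared 0 line(s) (total 0); column heights now [0 4 5 5 5], max=5
Test piece L rot2 at col 1 (width 3): heights before test = [0 4 5 5 5]; fits = True

Answer: yes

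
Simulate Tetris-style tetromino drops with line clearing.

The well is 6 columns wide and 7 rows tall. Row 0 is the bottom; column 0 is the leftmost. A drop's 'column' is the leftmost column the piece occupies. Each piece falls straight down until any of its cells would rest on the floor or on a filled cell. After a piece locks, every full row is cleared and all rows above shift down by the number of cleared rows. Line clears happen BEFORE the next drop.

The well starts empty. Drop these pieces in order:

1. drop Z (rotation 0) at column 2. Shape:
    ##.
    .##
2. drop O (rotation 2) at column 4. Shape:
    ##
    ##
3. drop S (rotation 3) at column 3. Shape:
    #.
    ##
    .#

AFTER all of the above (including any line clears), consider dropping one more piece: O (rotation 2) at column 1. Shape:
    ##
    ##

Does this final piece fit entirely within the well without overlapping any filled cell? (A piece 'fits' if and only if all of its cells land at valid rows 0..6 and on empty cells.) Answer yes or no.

Drop 1: Z rot0 at col 2 lands with bottom-row=0; cleared 0 line(s) (total 0); column heights now [0 0 2 2 1 0], max=2
Drop 2: O rot2 at col 4 lands with bottom-row=1; cleared 0 line(s) (total 0); column heights now [0 0 2 2 3 3], max=3
Drop 3: S rot3 at col 3 lands with bottom-row=3; cleared 0 line(s) (total 0); column heights now [0 0 2 6 5 3], max=6
Test piece O rot2 at col 1 (width 2): heights before test = [0 0 2 6 5 3]; fits = True

Answer: yes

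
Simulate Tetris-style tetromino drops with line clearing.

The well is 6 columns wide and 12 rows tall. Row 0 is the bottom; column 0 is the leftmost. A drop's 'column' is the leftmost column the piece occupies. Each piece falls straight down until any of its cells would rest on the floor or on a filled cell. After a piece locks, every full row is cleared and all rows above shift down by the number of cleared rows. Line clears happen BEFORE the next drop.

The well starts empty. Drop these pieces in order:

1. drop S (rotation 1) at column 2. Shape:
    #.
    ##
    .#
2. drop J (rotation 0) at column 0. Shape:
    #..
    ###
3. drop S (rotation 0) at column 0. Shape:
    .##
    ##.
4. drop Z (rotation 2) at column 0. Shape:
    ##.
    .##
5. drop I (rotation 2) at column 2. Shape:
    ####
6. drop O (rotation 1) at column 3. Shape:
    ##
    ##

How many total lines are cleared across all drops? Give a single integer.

Answer: 1

Derivation:
Drop 1: S rot1 at col 2 lands with bottom-row=0; cleared 0 line(s) (total 0); column heights now [0 0 3 2 0 0], max=3
Drop 2: J rot0 at col 0 lands with bottom-row=3; cleared 0 line(s) (total 0); column heights now [5 4 4 2 0 0], max=5
Drop 3: S rot0 at col 0 lands with bottom-row=5; cleared 0 line(s) (total 0); column heights now [6 7 7 2 0 0], max=7
Drop 4: Z rot2 at col 0 lands with bottom-row=7; cleared 0 line(s) (total 0); column heights now [9 9 8 2 0 0], max=9
Drop 5: I rot2 at col 2 lands with bottom-row=8; cleared 1 line(s) (total 1); column heights now [6 8 8 2 0 0], max=8
Drop 6: O rot1 at col 3 lands with bottom-row=2; cleared 0 line(s) (total 1); column heights now [6 8 8 4 4 0], max=8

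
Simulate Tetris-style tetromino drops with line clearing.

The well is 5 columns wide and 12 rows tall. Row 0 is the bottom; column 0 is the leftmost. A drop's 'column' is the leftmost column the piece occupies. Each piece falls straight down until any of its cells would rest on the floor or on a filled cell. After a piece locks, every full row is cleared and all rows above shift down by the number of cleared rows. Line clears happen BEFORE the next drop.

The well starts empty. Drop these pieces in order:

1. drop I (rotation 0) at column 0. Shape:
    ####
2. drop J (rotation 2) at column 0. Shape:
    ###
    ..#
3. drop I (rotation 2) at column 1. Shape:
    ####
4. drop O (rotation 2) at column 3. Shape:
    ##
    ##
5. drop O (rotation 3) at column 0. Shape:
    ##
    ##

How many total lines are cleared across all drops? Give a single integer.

Answer: 0

Derivation:
Drop 1: I rot0 at col 0 lands with bottom-row=0; cleared 0 line(s) (total 0); column heights now [1 1 1 1 0], max=1
Drop 2: J rot2 at col 0 lands with bottom-row=1; cleared 0 line(s) (total 0); column heights now [3 3 3 1 0], max=3
Drop 3: I rot2 at col 1 lands with bottom-row=3; cleared 0 line(s) (total 0); column heights now [3 4 4 4 4], max=4
Drop 4: O rot2 at col 3 lands with bottom-row=4; cleared 0 line(s) (total 0); column heights now [3 4 4 6 6], max=6
Drop 5: O rot3 at col 0 lands with bottom-row=4; cleared 0 line(s) (total 0); column heights now [6 6 4 6 6], max=6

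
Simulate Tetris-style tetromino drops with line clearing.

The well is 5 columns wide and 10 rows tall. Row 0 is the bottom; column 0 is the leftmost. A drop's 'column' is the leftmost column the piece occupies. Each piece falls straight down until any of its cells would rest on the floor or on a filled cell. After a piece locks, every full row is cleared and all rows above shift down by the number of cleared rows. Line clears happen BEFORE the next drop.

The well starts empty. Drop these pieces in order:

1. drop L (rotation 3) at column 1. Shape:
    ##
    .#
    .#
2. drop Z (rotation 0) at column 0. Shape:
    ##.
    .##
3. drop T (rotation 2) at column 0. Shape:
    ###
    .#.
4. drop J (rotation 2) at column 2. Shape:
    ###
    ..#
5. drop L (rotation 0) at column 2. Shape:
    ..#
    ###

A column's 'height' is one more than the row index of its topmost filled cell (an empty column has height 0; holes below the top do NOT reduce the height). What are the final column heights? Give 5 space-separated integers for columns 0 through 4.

Drop 1: L rot3 at col 1 lands with bottom-row=0; cleared 0 line(s) (total 0); column heights now [0 3 3 0 0], max=3
Drop 2: Z rot0 at col 0 lands with bottom-row=3; cleared 0 line(s) (total 0); column heights now [5 5 4 0 0], max=5
Drop 3: T rot2 at col 0 lands with bottom-row=5; cleared 0 line(s) (total 0); column heights now [7 7 7 0 0], max=7
Drop 4: J rot2 at col 2 lands with bottom-row=6; cleared 0 line(s) (total 0); column heights now [7 7 8 8 8], max=8
Drop 5: L rot0 at col 2 lands with bottom-row=8; cleared 0 line(s) (total 0); column heights now [7 7 9 9 10], max=10

Answer: 7 7 9 9 10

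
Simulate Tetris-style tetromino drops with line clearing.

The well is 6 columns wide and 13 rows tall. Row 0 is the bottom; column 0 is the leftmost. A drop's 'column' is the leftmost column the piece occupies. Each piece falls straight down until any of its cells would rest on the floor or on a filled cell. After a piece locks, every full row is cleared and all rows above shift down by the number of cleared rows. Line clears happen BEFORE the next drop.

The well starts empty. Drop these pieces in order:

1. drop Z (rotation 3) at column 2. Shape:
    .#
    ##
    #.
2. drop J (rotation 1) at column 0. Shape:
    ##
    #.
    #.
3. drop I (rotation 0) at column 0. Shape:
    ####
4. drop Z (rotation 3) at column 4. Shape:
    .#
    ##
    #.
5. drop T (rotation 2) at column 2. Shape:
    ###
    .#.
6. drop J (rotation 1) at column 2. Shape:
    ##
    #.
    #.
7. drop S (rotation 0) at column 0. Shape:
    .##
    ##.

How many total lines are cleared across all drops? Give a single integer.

Drop 1: Z rot3 at col 2 lands with bottom-row=0; cleared 0 line(s) (total 0); column heights now [0 0 2 3 0 0], max=3
Drop 2: J rot1 at col 0 lands with bottom-row=0; cleared 0 line(s) (total 0); column heights now [3 3 2 3 0 0], max=3
Drop 3: I rot0 at col 0 lands with bottom-row=3; cleared 0 line(s) (total 0); column heights now [4 4 4 4 0 0], max=4
Drop 4: Z rot3 at col 4 lands with bottom-row=0; cleared 0 line(s) (total 0); column heights now [4 4 4 4 2 3], max=4
Drop 5: T rot2 at col 2 lands with bottom-row=4; cleared 0 line(s) (total 0); column heights now [4 4 6 6 6 3], max=6
Drop 6: J rot1 at col 2 lands with bottom-row=6; cleared 0 line(s) (total 0); column heights now [4 4 9 9 6 3], max=9
Drop 7: S rot0 at col 0 lands with bottom-row=8; cleared 0 line(s) (total 0); column heights now [9 10 10 9 6 3], max=10

Answer: 0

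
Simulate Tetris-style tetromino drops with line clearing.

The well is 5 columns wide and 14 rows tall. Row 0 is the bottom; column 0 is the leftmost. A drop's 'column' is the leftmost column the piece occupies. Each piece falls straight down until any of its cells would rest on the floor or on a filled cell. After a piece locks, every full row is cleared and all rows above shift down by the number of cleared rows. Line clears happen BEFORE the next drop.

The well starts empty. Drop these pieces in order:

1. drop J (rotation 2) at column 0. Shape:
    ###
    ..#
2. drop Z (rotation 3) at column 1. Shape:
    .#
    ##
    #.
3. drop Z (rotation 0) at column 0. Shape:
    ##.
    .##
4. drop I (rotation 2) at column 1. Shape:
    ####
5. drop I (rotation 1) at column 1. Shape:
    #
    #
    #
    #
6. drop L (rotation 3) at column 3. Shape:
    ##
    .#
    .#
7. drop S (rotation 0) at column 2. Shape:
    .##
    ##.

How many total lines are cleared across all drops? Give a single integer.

Answer: 0

Derivation:
Drop 1: J rot2 at col 0 lands with bottom-row=0; cleared 0 line(s) (total 0); column heights now [2 2 2 0 0], max=2
Drop 2: Z rot3 at col 1 lands with bottom-row=2; cleared 0 line(s) (total 0); column heights now [2 4 5 0 0], max=5
Drop 3: Z rot0 at col 0 lands with bottom-row=5; cleared 0 line(s) (total 0); column heights now [7 7 6 0 0], max=7
Drop 4: I rot2 at col 1 lands with bottom-row=7; cleared 0 line(s) (total 0); column heights now [7 8 8 8 8], max=8
Drop 5: I rot1 at col 1 lands with bottom-row=8; cleared 0 line(s) (total 0); column heights now [7 12 8 8 8], max=12
Drop 6: L rot3 at col 3 lands with bottom-row=8; cleared 0 line(s) (total 0); column heights now [7 12 8 11 11], max=12
Drop 7: S rot0 at col 2 lands with bottom-row=11; cleared 0 line(s) (total 0); column heights now [7 12 12 13 13], max=13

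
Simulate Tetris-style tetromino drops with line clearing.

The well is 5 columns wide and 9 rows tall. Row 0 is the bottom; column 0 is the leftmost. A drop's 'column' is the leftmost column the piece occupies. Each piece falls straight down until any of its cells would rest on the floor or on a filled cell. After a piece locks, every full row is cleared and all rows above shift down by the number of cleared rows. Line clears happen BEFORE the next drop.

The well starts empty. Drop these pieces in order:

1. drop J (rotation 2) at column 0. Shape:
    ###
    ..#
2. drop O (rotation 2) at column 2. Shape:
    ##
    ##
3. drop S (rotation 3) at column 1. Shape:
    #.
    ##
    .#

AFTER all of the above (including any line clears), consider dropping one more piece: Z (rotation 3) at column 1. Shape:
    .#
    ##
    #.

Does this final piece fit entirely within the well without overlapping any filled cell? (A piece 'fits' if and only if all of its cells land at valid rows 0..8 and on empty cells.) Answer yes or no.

Answer: no

Derivation:
Drop 1: J rot2 at col 0 lands with bottom-row=0; cleared 0 line(s) (total 0); column heights now [2 2 2 0 0], max=2
Drop 2: O rot2 at col 2 lands with bottom-row=2; cleared 0 line(s) (total 0); column heights now [2 2 4 4 0], max=4
Drop 3: S rot3 at col 1 lands with bottom-row=4; cleared 0 line(s) (total 0); column heights now [2 7 6 4 0], max=7
Test piece Z rot3 at col 1 (width 2): heights before test = [2 7 6 4 0]; fits = False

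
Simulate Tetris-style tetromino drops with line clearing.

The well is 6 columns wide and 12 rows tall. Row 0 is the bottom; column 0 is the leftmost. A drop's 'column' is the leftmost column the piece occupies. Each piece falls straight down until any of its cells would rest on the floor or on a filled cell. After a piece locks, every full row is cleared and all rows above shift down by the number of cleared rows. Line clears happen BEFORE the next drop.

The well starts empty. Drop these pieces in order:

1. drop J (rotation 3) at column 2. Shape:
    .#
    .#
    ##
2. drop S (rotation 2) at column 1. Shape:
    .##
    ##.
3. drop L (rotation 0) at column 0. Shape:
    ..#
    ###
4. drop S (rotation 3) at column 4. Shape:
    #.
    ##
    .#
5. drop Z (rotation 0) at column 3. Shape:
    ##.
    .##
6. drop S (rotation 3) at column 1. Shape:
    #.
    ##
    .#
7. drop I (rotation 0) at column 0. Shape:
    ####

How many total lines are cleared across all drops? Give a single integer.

Answer: 0

Derivation:
Drop 1: J rot3 at col 2 lands with bottom-row=0; cleared 0 line(s) (total 0); column heights now [0 0 1 3 0 0], max=3
Drop 2: S rot2 at col 1 lands with bottom-row=2; cleared 0 line(s) (total 0); column heights now [0 3 4 4 0 0], max=4
Drop 3: L rot0 at col 0 lands with bottom-row=4; cleared 0 line(s) (total 0); column heights now [5 5 6 4 0 0], max=6
Drop 4: S rot3 at col 4 lands with bottom-row=0; cleared 0 line(s) (total 0); column heights now [5 5 6 4 3 2], max=6
Drop 5: Z rot0 at col 3 lands with bottom-row=3; cleared 0 line(s) (total 0); column heights now [5 5 6 5 5 4], max=6
Drop 6: S rot3 at col 1 lands with bottom-row=6; cleared 0 line(s) (total 0); column heights now [5 9 8 5 5 4], max=9
Drop 7: I rot0 at col 0 lands with bottom-row=9; cleared 0 line(s) (total 0); column heights now [10 10 10 10 5 4], max=10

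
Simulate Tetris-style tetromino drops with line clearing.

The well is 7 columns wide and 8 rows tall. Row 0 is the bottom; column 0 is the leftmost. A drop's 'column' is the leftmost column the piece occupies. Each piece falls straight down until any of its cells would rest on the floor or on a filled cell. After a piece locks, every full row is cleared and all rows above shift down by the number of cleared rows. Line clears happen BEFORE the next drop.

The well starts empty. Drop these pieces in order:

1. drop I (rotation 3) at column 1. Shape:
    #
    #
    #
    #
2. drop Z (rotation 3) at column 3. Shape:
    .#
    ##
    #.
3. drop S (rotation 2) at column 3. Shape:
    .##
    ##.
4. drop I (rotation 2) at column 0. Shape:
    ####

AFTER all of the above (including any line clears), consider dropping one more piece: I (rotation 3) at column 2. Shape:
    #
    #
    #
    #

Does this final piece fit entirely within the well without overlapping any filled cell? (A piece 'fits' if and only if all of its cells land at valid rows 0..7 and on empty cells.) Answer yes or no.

Answer: no

Derivation:
Drop 1: I rot3 at col 1 lands with bottom-row=0; cleared 0 line(s) (total 0); column heights now [0 4 0 0 0 0 0], max=4
Drop 2: Z rot3 at col 3 lands with bottom-row=0; cleared 0 line(s) (total 0); column heights now [0 4 0 2 3 0 0], max=4
Drop 3: S rot2 at col 3 lands with bottom-row=3; cleared 0 line(s) (total 0); column heights now [0 4 0 4 5 5 0], max=5
Drop 4: I rot2 at col 0 lands with bottom-row=4; cleared 0 line(s) (total 0); column heights now [5 5 5 5 5 5 0], max=5
Test piece I rot3 at col 2 (width 1): heights before test = [5 5 5 5 5 5 0]; fits = False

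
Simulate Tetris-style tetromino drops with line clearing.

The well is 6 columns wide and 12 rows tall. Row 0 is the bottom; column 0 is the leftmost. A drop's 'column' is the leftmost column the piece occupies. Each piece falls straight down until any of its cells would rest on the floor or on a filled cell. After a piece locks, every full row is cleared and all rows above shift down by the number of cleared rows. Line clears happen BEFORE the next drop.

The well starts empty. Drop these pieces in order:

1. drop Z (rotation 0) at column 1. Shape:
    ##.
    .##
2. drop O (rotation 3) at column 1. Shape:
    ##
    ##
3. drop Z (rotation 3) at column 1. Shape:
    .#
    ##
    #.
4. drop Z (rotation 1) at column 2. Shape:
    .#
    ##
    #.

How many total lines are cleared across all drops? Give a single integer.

Answer: 0

Derivation:
Drop 1: Z rot0 at col 1 lands with bottom-row=0; cleared 0 line(s) (total 0); column heights now [0 2 2 1 0 0], max=2
Drop 2: O rot3 at col 1 lands with bottom-row=2; cleared 0 line(s) (total 0); column heights now [0 4 4 1 0 0], max=4
Drop 3: Z rot3 at col 1 lands with bottom-row=4; cleared 0 line(s) (total 0); column heights now [0 6 7 1 0 0], max=7
Drop 4: Z rot1 at col 2 lands with bottom-row=7; cleared 0 line(s) (total 0); column heights now [0 6 9 10 0 0], max=10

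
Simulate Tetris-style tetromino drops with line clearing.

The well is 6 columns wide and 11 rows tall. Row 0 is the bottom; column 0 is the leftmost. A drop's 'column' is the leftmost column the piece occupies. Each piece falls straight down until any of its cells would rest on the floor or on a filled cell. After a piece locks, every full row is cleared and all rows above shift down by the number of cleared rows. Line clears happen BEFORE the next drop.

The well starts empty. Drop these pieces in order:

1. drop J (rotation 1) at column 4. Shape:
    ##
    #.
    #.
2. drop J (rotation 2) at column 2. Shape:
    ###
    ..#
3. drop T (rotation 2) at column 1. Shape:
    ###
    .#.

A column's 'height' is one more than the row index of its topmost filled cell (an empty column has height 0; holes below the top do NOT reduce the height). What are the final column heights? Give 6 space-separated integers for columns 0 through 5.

Answer: 0 7 7 7 5 3

Derivation:
Drop 1: J rot1 at col 4 lands with bottom-row=0; cleared 0 line(s) (total 0); column heights now [0 0 0 0 3 3], max=3
Drop 2: J rot2 at col 2 lands with bottom-row=3; cleared 0 line(s) (total 0); column heights now [0 0 5 5 5 3], max=5
Drop 3: T rot2 at col 1 lands with bottom-row=5; cleared 0 line(s) (total 0); column heights now [0 7 7 7 5 3], max=7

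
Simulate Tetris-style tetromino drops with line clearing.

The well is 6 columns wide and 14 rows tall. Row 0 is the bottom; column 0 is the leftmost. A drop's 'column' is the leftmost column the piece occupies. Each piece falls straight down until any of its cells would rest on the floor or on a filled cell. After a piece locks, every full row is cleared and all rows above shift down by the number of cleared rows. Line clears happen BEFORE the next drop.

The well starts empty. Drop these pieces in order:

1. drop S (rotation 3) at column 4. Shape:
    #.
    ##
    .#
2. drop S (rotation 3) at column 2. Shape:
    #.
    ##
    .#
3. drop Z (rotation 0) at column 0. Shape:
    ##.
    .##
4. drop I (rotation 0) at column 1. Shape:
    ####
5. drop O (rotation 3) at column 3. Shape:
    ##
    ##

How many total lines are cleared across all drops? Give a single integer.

Answer: 0

Derivation:
Drop 1: S rot3 at col 4 lands with bottom-row=0; cleared 0 line(s) (total 0); column heights now [0 0 0 0 3 2], max=3
Drop 2: S rot3 at col 2 lands with bottom-row=0; cleared 0 line(s) (total 0); column heights now [0 0 3 2 3 2], max=3
Drop 3: Z rot0 at col 0 lands with bottom-row=3; cleared 0 line(s) (total 0); column heights now [5 5 4 2 3 2], max=5
Drop 4: I rot0 at col 1 lands with bottom-row=5; cleared 0 line(s) (total 0); column heights now [5 6 6 6 6 2], max=6
Drop 5: O rot3 at col 3 lands with bottom-row=6; cleared 0 line(s) (total 0); column heights now [5 6 6 8 8 2], max=8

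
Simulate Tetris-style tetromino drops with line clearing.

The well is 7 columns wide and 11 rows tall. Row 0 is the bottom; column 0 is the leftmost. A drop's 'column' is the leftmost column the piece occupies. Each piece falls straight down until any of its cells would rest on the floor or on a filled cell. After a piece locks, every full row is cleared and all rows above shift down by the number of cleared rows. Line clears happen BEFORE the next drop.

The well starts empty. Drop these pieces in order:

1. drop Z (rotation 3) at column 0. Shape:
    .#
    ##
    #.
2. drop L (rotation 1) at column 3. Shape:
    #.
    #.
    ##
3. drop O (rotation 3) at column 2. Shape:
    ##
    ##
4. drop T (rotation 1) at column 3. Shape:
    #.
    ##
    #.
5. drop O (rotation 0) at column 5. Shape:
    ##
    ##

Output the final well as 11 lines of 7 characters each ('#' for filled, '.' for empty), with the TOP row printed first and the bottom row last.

Answer: .......
.......
.......
...#...
...##..
...#...
..##...
..##...
.#.#...
##.#.##
#..####

Derivation:
Drop 1: Z rot3 at col 0 lands with bottom-row=0; cleared 0 line(s) (total 0); column heights now [2 3 0 0 0 0 0], max=3
Drop 2: L rot1 at col 3 lands with bottom-row=0; cleared 0 line(s) (total 0); column heights now [2 3 0 3 1 0 0], max=3
Drop 3: O rot3 at col 2 lands with bottom-row=3; cleared 0 line(s) (total 0); column heights now [2 3 5 5 1 0 0], max=5
Drop 4: T rot1 at col 3 lands with bottom-row=5; cleared 0 line(s) (total 0); column heights now [2 3 5 8 7 0 0], max=8
Drop 5: O rot0 at col 5 lands with bottom-row=0; cleared 0 line(s) (total 0); column heights now [2 3 5 8 7 2 2], max=8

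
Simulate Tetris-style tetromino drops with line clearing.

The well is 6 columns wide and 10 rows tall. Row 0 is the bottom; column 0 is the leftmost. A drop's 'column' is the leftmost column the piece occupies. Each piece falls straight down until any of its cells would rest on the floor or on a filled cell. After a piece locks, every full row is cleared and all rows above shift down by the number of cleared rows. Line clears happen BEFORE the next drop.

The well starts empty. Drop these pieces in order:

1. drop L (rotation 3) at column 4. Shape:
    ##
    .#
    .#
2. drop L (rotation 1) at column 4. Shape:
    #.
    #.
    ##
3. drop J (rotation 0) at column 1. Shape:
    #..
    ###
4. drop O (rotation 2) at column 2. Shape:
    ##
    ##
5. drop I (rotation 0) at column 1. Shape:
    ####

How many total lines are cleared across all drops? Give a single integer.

Drop 1: L rot3 at col 4 lands with bottom-row=0; cleared 0 line(s) (total 0); column heights now [0 0 0 0 3 3], max=3
Drop 2: L rot1 at col 4 lands with bottom-row=3; cleared 0 line(s) (total 0); column heights now [0 0 0 0 6 4], max=6
Drop 3: J rot0 at col 1 lands with bottom-row=0; cleared 0 line(s) (total 0); column heights now [0 2 1 1 6 4], max=6
Drop 4: O rot2 at col 2 lands with bottom-row=1; cleared 0 line(s) (total 0); column heights now [0 2 3 3 6 4], max=6
Drop 5: I rot0 at col 1 lands with bottom-row=6; cleared 0 line(s) (total 0); column heights now [0 7 7 7 7 4], max=7

Answer: 0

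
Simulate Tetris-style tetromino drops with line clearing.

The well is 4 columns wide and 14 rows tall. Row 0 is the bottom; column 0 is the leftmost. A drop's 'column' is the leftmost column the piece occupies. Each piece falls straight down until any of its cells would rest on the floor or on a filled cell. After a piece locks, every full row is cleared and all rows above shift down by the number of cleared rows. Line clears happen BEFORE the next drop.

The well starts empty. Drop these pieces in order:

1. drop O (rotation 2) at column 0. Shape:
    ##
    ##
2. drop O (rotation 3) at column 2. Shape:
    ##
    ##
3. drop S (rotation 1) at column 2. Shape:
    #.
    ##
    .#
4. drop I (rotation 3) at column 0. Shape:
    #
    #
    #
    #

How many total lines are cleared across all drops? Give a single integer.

Drop 1: O rot2 at col 0 lands with bottom-row=0; cleared 0 line(s) (total 0); column heights now [2 2 0 0], max=2
Drop 2: O rot3 at col 2 lands with bottom-row=0; cleared 2 line(s) (total 2); column heights now [0 0 0 0], max=0
Drop 3: S rot1 at col 2 lands with bottom-row=0; cleared 0 line(s) (total 2); column heights now [0 0 3 2], max=3
Drop 4: I rot3 at col 0 lands with bottom-row=0; cleared 0 line(s) (total 2); column heights now [4 0 3 2], max=4

Answer: 2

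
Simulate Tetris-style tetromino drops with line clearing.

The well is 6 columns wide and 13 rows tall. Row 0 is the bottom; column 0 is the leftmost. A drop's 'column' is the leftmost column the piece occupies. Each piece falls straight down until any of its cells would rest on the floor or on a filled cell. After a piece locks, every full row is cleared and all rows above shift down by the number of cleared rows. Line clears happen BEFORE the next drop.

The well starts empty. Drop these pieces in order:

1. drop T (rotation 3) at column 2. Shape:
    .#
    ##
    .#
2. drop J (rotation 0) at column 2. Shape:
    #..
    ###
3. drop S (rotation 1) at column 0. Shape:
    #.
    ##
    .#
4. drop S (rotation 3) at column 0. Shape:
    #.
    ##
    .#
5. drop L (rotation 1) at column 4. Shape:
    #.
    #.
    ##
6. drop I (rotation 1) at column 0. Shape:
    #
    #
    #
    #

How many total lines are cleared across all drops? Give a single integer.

Drop 1: T rot3 at col 2 lands with bottom-row=0; cleared 0 line(s) (total 0); column heights now [0 0 2 3 0 0], max=3
Drop 2: J rot0 at col 2 lands with bottom-row=3; cleared 0 line(s) (total 0); column heights now [0 0 5 4 4 0], max=5
Drop 3: S rot1 at col 0 lands with bottom-row=0; cleared 0 line(s) (total 0); column heights now [3 2 5 4 4 0], max=5
Drop 4: S rot3 at col 0 lands with bottom-row=2; cleared 0 line(s) (total 0); column heights now [5 4 5 4 4 0], max=5
Drop 5: L rot1 at col 4 lands with bottom-row=4; cleared 0 line(s) (total 0); column heights now [5 4 5 4 7 5], max=7
Drop 6: I rot1 at col 0 lands with bottom-row=5; cleared 0 line(s) (total 0); column heights now [9 4 5 4 7 5], max=9

Answer: 0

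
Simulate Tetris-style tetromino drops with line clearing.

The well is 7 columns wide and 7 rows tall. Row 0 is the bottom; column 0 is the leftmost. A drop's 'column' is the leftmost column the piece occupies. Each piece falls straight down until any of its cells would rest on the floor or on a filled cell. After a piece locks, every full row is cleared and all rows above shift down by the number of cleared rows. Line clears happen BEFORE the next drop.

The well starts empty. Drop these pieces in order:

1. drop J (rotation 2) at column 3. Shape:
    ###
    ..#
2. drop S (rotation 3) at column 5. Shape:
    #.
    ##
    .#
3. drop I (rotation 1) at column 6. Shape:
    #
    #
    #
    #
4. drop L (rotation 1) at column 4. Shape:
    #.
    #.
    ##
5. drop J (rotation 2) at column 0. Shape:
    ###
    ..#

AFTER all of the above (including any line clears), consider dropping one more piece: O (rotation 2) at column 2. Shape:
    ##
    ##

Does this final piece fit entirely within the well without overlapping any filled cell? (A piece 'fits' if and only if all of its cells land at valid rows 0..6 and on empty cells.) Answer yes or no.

Drop 1: J rot2 at col 3 lands with bottom-row=0; cleared 0 line(s) (total 0); column heights now [0 0 0 2 2 2 0], max=2
Drop 2: S rot3 at col 5 lands with bottom-row=1; cleared 0 line(s) (total 0); column heights now [0 0 0 2 2 4 3], max=4
Drop 3: I rot1 at col 6 lands with bottom-row=3; cleared 0 line(s) (total 0); column heights now [0 0 0 2 2 4 7], max=7
Drop 4: L rot1 at col 4 lands with bottom-row=4; cleared 0 line(s) (total 0); column heights now [0 0 0 2 7 5 7], max=7
Drop 5: J rot2 at col 0 lands with bottom-row=0; cleared 1 line(s) (total 1); column heights now [0 0 1 0 6 4 6], max=6
Test piece O rot2 at col 2 (width 2): heights before test = [0 0 1 0 6 4 6]; fits = True

Answer: yes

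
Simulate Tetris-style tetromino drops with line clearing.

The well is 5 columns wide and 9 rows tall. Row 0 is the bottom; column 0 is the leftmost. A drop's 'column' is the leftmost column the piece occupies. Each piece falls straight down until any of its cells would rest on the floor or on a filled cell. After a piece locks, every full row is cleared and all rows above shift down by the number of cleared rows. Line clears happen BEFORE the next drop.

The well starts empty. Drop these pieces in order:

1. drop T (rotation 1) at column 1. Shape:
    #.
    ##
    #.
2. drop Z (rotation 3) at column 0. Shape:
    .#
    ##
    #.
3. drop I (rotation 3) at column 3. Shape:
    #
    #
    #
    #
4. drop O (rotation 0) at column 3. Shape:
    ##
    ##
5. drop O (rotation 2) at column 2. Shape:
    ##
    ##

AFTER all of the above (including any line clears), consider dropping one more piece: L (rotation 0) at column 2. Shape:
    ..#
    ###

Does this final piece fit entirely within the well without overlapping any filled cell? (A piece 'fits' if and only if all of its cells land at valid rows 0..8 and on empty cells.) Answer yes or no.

Drop 1: T rot1 at col 1 lands with bottom-row=0; cleared 0 line(s) (total 0); column heights now [0 3 2 0 0], max=3
Drop 2: Z rot3 at col 0 lands with bottom-row=2; cleared 0 line(s) (total 0); column heights now [4 5 2 0 0], max=5
Drop 3: I rot3 at col 3 lands with bottom-row=0; cleared 0 line(s) (total 0); column heights now [4 5 2 4 0], max=5
Drop 4: O rot0 at col 3 lands with bottom-row=4; cleared 0 line(s) (total 0); column heights now [4 5 2 6 6], max=6
Drop 5: O rot2 at col 2 lands with bottom-row=6; cleared 0 line(s) (total 0); column heights now [4 5 8 8 6], max=8
Test piece L rot0 at col 2 (width 3): heights before test = [4 5 8 8 6]; fits = False

Answer: no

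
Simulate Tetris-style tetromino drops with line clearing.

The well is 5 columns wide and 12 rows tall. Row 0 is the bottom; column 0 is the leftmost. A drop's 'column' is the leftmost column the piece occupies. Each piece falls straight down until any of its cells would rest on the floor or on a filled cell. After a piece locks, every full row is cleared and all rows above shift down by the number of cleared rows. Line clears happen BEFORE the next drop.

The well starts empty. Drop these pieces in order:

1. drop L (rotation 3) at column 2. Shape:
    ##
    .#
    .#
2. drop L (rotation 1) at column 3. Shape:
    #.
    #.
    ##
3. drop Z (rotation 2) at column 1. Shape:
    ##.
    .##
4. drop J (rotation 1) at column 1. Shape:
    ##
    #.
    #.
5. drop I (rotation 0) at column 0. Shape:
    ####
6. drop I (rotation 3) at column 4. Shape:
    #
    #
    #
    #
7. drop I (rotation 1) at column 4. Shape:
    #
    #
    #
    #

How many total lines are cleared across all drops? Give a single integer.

Drop 1: L rot3 at col 2 lands with bottom-row=0; cleared 0 line(s) (total 0); column heights now [0 0 3 3 0], max=3
Drop 2: L rot1 at col 3 lands with bottom-row=3; cleared 0 line(s) (total 0); column heights now [0 0 3 6 4], max=6
Drop 3: Z rot2 at col 1 lands with bottom-row=6; cleared 0 line(s) (total 0); column heights now [0 8 8 7 4], max=8
Drop 4: J rot1 at col 1 lands with bottom-row=8; cleared 0 line(s) (total 0); column heights now [0 11 11 7 4], max=11
Drop 5: I rot0 at col 0 lands with bottom-row=11; cleared 0 line(s) (total 0); column heights now [12 12 12 12 4], max=12
Drop 6: I rot3 at col 4 lands with bottom-row=4; cleared 0 line(s) (total 0); column heights now [12 12 12 12 8], max=12
Drop 7: I rot1 at col 4 lands with bottom-row=8; cleared 1 line(s) (total 1); column heights now [0 11 11 7 11], max=11

Answer: 1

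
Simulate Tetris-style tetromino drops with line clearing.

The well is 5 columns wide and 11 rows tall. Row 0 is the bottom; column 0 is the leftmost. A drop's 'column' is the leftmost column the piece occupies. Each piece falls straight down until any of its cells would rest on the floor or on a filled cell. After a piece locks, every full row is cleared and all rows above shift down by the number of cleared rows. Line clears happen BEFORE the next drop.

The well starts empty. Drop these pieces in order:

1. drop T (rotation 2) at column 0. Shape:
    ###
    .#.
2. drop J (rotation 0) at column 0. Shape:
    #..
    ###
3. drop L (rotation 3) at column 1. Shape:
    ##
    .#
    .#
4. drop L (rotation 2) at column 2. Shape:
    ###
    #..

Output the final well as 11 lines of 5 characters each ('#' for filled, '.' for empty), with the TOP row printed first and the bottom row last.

Answer: .....
.....
.....
..###
..#..
.##..
..#..
#.#..
###..
###..
.#...

Derivation:
Drop 1: T rot2 at col 0 lands with bottom-row=0; cleared 0 line(s) (total 0); column heights now [2 2 2 0 0], max=2
Drop 2: J rot0 at col 0 lands with bottom-row=2; cleared 0 line(s) (total 0); column heights now [4 3 3 0 0], max=4
Drop 3: L rot3 at col 1 lands with bottom-row=3; cleared 0 line(s) (total 0); column heights now [4 6 6 0 0], max=6
Drop 4: L rot2 at col 2 lands with bottom-row=6; cleared 0 line(s) (total 0); column heights now [4 6 8 8 8], max=8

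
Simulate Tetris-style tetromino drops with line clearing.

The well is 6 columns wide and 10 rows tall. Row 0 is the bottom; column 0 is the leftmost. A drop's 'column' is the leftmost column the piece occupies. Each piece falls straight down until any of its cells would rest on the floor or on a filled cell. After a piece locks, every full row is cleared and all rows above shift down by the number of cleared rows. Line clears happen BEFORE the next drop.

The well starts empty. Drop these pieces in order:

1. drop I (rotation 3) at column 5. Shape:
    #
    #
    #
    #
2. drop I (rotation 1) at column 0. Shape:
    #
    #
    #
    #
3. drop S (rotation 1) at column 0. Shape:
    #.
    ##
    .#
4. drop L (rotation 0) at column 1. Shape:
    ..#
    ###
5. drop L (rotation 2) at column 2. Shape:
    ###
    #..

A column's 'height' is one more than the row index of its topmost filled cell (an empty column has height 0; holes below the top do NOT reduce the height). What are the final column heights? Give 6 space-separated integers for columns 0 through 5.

Answer: 6 6 8 8 8 4

Derivation:
Drop 1: I rot3 at col 5 lands with bottom-row=0; cleared 0 line(s) (total 0); column heights now [0 0 0 0 0 4], max=4
Drop 2: I rot1 at col 0 lands with bottom-row=0; cleared 0 line(s) (total 0); column heights now [4 0 0 0 0 4], max=4
Drop 3: S rot1 at col 0 lands with bottom-row=3; cleared 0 line(s) (total 0); column heights now [6 5 0 0 0 4], max=6
Drop 4: L rot0 at col 1 lands with bottom-row=5; cleared 0 line(s) (total 0); column heights now [6 6 6 7 0 4], max=7
Drop 5: L rot2 at col 2 lands with bottom-row=6; cleared 0 line(s) (total 0); column heights now [6 6 8 8 8 4], max=8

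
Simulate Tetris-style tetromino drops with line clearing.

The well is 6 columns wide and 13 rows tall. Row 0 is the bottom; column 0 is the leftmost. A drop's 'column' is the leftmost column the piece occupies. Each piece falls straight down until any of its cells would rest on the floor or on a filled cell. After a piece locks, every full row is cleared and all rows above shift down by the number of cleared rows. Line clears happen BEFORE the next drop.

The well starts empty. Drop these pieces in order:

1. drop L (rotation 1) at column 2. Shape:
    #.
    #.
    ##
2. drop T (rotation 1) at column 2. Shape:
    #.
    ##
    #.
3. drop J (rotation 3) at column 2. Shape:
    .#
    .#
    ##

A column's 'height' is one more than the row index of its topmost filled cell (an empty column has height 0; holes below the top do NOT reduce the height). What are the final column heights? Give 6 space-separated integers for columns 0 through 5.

Drop 1: L rot1 at col 2 lands with bottom-row=0; cleared 0 line(s) (total 0); column heights now [0 0 3 1 0 0], max=3
Drop 2: T rot1 at col 2 lands with bottom-row=3; cleared 0 line(s) (total 0); column heights now [0 0 6 5 0 0], max=6
Drop 3: J rot3 at col 2 lands with bottom-row=6; cleared 0 line(s) (total 0); column heights now [0 0 7 9 0 0], max=9

Answer: 0 0 7 9 0 0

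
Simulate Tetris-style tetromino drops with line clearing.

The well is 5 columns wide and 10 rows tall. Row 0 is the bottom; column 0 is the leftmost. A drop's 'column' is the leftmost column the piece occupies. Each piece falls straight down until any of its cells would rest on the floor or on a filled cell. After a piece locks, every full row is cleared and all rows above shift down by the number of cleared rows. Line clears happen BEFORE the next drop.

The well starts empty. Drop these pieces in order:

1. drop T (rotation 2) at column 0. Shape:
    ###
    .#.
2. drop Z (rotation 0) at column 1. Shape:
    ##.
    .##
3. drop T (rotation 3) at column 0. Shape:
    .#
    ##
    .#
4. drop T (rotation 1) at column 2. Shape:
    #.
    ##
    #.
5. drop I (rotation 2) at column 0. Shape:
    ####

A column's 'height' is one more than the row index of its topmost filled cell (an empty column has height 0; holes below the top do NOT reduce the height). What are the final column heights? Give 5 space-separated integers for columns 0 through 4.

Drop 1: T rot2 at col 0 lands with bottom-row=0; cleared 0 line(s) (total 0); column heights now [2 2 2 0 0], max=2
Drop 2: Z rot0 at col 1 lands with bottom-row=2; cleared 0 line(s) (total 0); column heights now [2 4 4 3 0], max=4
Drop 3: T rot3 at col 0 lands with bottom-row=4; cleared 0 line(s) (total 0); column heights now [6 7 4 3 0], max=7
Drop 4: T rot1 at col 2 lands with bottom-row=4; cleared 0 line(s) (total 0); column heights now [6 7 7 6 0], max=7
Drop 5: I rot2 at col 0 lands with bottom-row=7; cleared 0 line(s) (total 0); column heights now [8 8 8 8 0], max=8

Answer: 8 8 8 8 0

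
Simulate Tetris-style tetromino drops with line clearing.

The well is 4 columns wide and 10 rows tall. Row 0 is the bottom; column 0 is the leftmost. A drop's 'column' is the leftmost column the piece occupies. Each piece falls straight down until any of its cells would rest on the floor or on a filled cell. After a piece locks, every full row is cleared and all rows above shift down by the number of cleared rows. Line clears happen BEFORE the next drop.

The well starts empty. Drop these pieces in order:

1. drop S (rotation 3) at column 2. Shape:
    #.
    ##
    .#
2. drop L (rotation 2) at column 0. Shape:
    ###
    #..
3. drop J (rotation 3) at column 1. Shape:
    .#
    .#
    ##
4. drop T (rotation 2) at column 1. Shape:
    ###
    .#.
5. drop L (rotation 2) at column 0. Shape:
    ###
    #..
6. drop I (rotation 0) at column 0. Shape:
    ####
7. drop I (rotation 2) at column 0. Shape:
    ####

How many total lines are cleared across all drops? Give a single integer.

Drop 1: S rot3 at col 2 lands with bottom-row=0; cleared 0 line(s) (total 0); column heights now [0 0 3 2], max=3
Drop 2: L rot2 at col 0 lands with bottom-row=2; cleared 0 line(s) (total 0); column heights now [4 4 4 2], max=4
Drop 3: J rot3 at col 1 lands with bottom-row=4; cleared 0 line(s) (total 0); column heights now [4 5 7 2], max=7
Drop 4: T rot2 at col 1 lands with bottom-row=7; cleared 0 line(s) (total 0); column heights now [4 9 9 9], max=9
Drop 5: L rot2 at col 0 lands with bottom-row=8; cleared 1 line(s) (total 1); column heights now [9 9 9 2], max=9
Drop 6: I rot0 at col 0 lands with bottom-row=9; cleared 1 line(s) (total 2); column heights now [9 9 9 2], max=9
Drop 7: I rot2 at col 0 lands with bottom-row=9; cleared 1 line(s) (total 3); column heights now [9 9 9 2], max=9

Answer: 3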